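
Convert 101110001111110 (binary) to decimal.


Positional values:
Bit 1: 1 × 2^1 = 2
Bit 2: 1 × 2^2 = 4
Bit 3: 1 × 2^3 = 8
Bit 4: 1 × 2^4 = 16
Bit 5: 1 × 2^5 = 32
Bit 6: 1 × 2^6 = 64
Bit 10: 1 × 2^10 = 1024
Bit 11: 1 × 2^11 = 2048
Bit 12: 1 × 2^12 = 4096
Bit 14: 1 × 2^14 = 16384
Sum = 2 + 4 + 8 + 16 + 32 + 64 + 1024 + 2048 + 4096 + 16384
= 23678


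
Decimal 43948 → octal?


Divide by 8 repeatedly:
43948 ÷ 8 = 5493 remainder 4
5493 ÷ 8 = 686 remainder 5
686 ÷ 8 = 85 remainder 6
85 ÷ 8 = 10 remainder 5
10 ÷ 8 = 1 remainder 2
1 ÷ 8 = 0 remainder 1
Reading remainders bottom-up:
= 0o125654


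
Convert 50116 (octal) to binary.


Each octal digit → 3 binary bits:
  5 = 101
  0 = 000
  1 = 001
  1 = 001
  6 = 110
Concatenate: 101 000 001 001 110
= 101000001001110


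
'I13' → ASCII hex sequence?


String: 'I13'  (3 characters)
Per-character ASCII lookup:
  'I': uppercase starts at 65: 'I' = 65 + 8 = 73 → 0x49
  '1': digits start at 48: '1' = 48 + 1 = 49 → 0x31
  '3': digits start at 48: '3' = 48 + 3 = 51 → 0x33
= 0x49 0x31 0x33


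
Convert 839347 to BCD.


Each digit → 4-bit binary:
  8 → 1000
  3 → 0011
  9 → 1001
  3 → 0011
  4 → 0100
  7 → 0111
= 1000 0011 1001 0011 0100 0111


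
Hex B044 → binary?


Each hex digit → 4 binary bits:
  B = 1011
  0 = 0000
  4 = 0100
  4 = 0100
Concatenate: 1011 0000 0100 0100
= 1011000001000100


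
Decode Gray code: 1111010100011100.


Gray code: 1111010100011100
MSB stays the same: 1
Each subsequent bit = prev_binary XOR current_gray:
  B[1] = 1 XOR 1 = 0
  B[2] = 0 XOR 1 = 1
  B[3] = 1 XOR 1 = 0
  B[4] = 0 XOR 0 = 0
  B[5] = 0 XOR 1 = 1
  B[6] = 1 XOR 0 = 1
  B[7] = 1 XOR 1 = 0
  B[8] = 0 XOR 0 = 0
  B[9] = 0 XOR 0 = 0
  B[10] = 0 XOR 0 = 0
  B[11] = 0 XOR 1 = 1
  B[12] = 1 XOR 1 = 0
  B[13] = 0 XOR 1 = 1
  B[14] = 1 XOR 0 = 1
  B[15] = 1 XOR 0 = 1
= 1010011000010111 (42519 decimal)


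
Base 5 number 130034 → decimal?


Positional values (base 5):
  4 × 5^0 = 4 × 1 = 4
  3 × 5^1 = 3 × 5 = 15
  0 × 5^2 = 0 × 25 = 0
  0 × 5^3 = 0 × 125 = 0
  3 × 5^4 = 3 × 625 = 1875
  1 × 5^5 = 1 × 3125 = 3125
Sum = 4 + 15 + 0 + 0 + 1875 + 3125
= 5019


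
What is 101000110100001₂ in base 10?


Positional values:
Bit 0: 1 × 2^0 = 1
Bit 5: 1 × 2^5 = 32
Bit 7: 1 × 2^7 = 128
Bit 8: 1 × 2^8 = 256
Bit 12: 1 × 2^12 = 4096
Bit 14: 1 × 2^14 = 16384
Sum = 1 + 32 + 128 + 256 + 4096 + 16384
= 20897


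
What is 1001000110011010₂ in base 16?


Group into 4-bit nibbles: 1001000110011010
  1001 = 9
  0001 = 1
  1001 = 9
  1010 = A
= 0x919A


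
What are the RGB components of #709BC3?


Hex: #709BC3
R = 70₁₆ = 112
G = 9B₁₆ = 155
B = C3₁₆ = 195
= RGB(112, 155, 195)


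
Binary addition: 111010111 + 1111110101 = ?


Align and add column by column (LSB to MSB, carry propagating):
  00111010111
+ 01111110101
  -----------
  col 0: 1 + 1 + 0 (carry in) = 2 → bit 0, carry out 1
  col 1: 1 + 0 + 1 (carry in) = 2 → bit 0, carry out 1
  col 2: 1 + 1 + 1 (carry in) = 3 → bit 1, carry out 1
  col 3: 0 + 0 + 1 (carry in) = 1 → bit 1, carry out 0
  col 4: 1 + 1 + 0 (carry in) = 2 → bit 0, carry out 1
  col 5: 0 + 1 + 1 (carry in) = 2 → bit 0, carry out 1
  col 6: 1 + 1 + 1 (carry in) = 3 → bit 1, carry out 1
  col 7: 1 + 1 + 1 (carry in) = 3 → bit 1, carry out 1
  col 8: 1 + 1 + 1 (carry in) = 3 → bit 1, carry out 1
  col 9: 0 + 1 + 1 (carry in) = 2 → bit 0, carry out 1
  col 10: 0 + 0 + 1 (carry in) = 1 → bit 1, carry out 0
Reading bits MSB→LSB: 10111001100
Strip leading zeros: 10111001100
= 10111001100


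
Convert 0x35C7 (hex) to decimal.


Positional values:
Position 0: 7 × 16^0 = 7 × 1 = 7
Position 1: C × 16^1 = 12 × 16 = 192
Position 2: 5 × 16^2 = 5 × 256 = 1280
Position 3: 3 × 16^3 = 3 × 4096 = 12288
Sum = 7 + 192 + 1280 + 12288
= 13767


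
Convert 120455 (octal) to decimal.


Positional values:
Position 0: 5 × 8^0 = 5
Position 1: 5 × 8^1 = 40
Position 2: 4 × 8^2 = 256
Position 3: 0 × 8^3 = 0
Position 4: 2 × 8^4 = 8192
Position 5: 1 × 8^5 = 32768
Sum = 5 + 40 + 256 + 0 + 8192 + 32768
= 41261


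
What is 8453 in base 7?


Divide by 7 repeatedly:
8453 ÷ 7 = 1207 remainder 4
1207 ÷ 7 = 172 remainder 3
172 ÷ 7 = 24 remainder 4
24 ÷ 7 = 3 remainder 3
3 ÷ 7 = 0 remainder 3
Reading remainders bottom-up:
= 33434


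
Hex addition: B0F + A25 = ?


Align and add column by column (LSB to MSB, each column mod 16 with carry):
  0B0F
+ 0A25
  ----
  col 0: F(15) + 5(5) + 0 (carry in) = 20 → 4(4), carry out 1
  col 1: 0(0) + 2(2) + 1 (carry in) = 3 → 3(3), carry out 0
  col 2: B(11) + A(10) + 0 (carry in) = 21 → 5(5), carry out 1
  col 3: 0(0) + 0(0) + 1 (carry in) = 1 → 1(1), carry out 0
Reading digits MSB→LSB: 1534
Strip leading zeros: 1534
= 0x1534


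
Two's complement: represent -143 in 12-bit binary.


Original: 000010001111
Step 1 - Invert all bits: 111101110000
Step 2 - Add 1: 111101110000 + 1
= 111101110001 (represents -143)


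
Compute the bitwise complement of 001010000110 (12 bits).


Original: 001010000110
Invert all bits:
  bit 0: 0 → 1
  bit 1: 0 → 1
  bit 2: 1 → 0
  bit 3: 0 → 1
  bit 4: 1 → 0
  bit 5: 0 → 1
  bit 6: 0 → 1
  bit 7: 0 → 1
  bit 8: 0 → 1
  bit 9: 1 → 0
  bit 10: 1 → 0
  bit 11: 0 → 1
= 110101111001


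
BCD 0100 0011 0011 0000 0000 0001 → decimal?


Each 4-bit group → digit:
  0100 → 4
  0011 → 3
  0011 → 3
  0000 → 0
  0000 → 0
  0001 → 1
= 433001


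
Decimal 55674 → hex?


Divide by 16 repeatedly:
55674 ÷ 16 = 3479 remainder 10 (A)
3479 ÷ 16 = 217 remainder 7 (7)
217 ÷ 16 = 13 remainder 9 (9)
13 ÷ 16 = 0 remainder 13 (D)
Reading remainders bottom-up:
= 0xD97A


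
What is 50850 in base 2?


Divide by 2 repeatedly:
50850 ÷ 2 = 25425 remainder 0
25425 ÷ 2 = 12712 remainder 1
12712 ÷ 2 = 6356 remainder 0
6356 ÷ 2 = 3178 remainder 0
3178 ÷ 2 = 1589 remainder 0
1589 ÷ 2 = 794 remainder 1
794 ÷ 2 = 397 remainder 0
397 ÷ 2 = 198 remainder 1
198 ÷ 2 = 99 remainder 0
99 ÷ 2 = 49 remainder 1
49 ÷ 2 = 24 remainder 1
24 ÷ 2 = 12 remainder 0
12 ÷ 2 = 6 remainder 0
6 ÷ 2 = 3 remainder 0
3 ÷ 2 = 1 remainder 1
1 ÷ 2 = 0 remainder 1
Reading remainders bottom-up:
= 1100011010100010


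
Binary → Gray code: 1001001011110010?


Binary: 1001001011110010
Gray code: G = B XOR (B >> 1)
B >> 1 = 0100100101111001
1001001011110010 XOR 0100100101111001:
  1 XOR 0 = 1
  0 XOR 1 = 1
  0 XOR 0 = 0
  1 XOR 0 = 1
  0 XOR 1 = 1
  0 XOR 0 = 0
  1 XOR 0 = 1
  0 XOR 1 = 1
  1 XOR 0 = 1
  1 XOR 1 = 0
  1 XOR 1 = 0
  1 XOR 1 = 0
  0 XOR 1 = 1
  0 XOR 0 = 0
  1 XOR 0 = 1
  0 XOR 1 = 1
= 1101101110001011


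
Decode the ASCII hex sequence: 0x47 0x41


Codes (hex): 0x47 0x41
Per-code ASCII lookup:
  0x47 = 71  (range 65-90: uppercase, 71 - 65 = 6) → 'G'
  0x41 = 65  (range 65-90: uppercase, 65 - 65 = 0) → 'A'
= 'GA'


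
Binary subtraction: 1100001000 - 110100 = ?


Align and subtract column by column (LSB to MSB, borrowing when needed):
  1100001000
- 0000110100
  ----------
  col 0: (0 - 0 borrow-in) - 0 → 0 - 0 = 0, borrow out 0
  col 1: (0 - 0 borrow-in) - 0 → 0 - 0 = 0, borrow out 0
  col 2: (0 - 0 borrow-in) - 1 → borrow from next column: (0+2) - 1 = 1, borrow out 1
  col 3: (1 - 1 borrow-in) - 0 → 0 - 0 = 0, borrow out 0
  col 4: (0 - 0 borrow-in) - 1 → borrow from next column: (0+2) - 1 = 1, borrow out 1
  col 5: (0 - 1 borrow-in) - 1 → borrow from next column: (-1+2) - 1 = 0, borrow out 1
  col 6: (0 - 1 borrow-in) - 0 → borrow from next column: (-1+2) - 0 = 1, borrow out 1
  col 7: (0 - 1 borrow-in) - 0 → borrow from next column: (-1+2) - 0 = 1, borrow out 1
  col 8: (1 - 1 borrow-in) - 0 → 0 - 0 = 0, borrow out 0
  col 9: (1 - 0 borrow-in) - 0 → 1 - 0 = 1, borrow out 0
Reading bits MSB→LSB: 1011010100
Strip leading zeros: 1011010100
= 1011010100


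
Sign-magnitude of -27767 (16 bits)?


Sign bit: 1 (negative)
Magnitude: 27767 = 110110001110111
= 1110110001110111


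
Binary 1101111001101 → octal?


Group into 3-bit groups: 001101111001101
  001 = 1
  101 = 5
  111 = 7
  001 = 1
  101 = 5
= 0o15715


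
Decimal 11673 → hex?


Divide by 16 repeatedly:
11673 ÷ 16 = 729 remainder 9 (9)
729 ÷ 16 = 45 remainder 9 (9)
45 ÷ 16 = 2 remainder 13 (D)
2 ÷ 16 = 0 remainder 2 (2)
Reading remainders bottom-up:
= 0x2D99


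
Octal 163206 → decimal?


Positional values:
Position 0: 6 × 8^0 = 6
Position 1: 0 × 8^1 = 0
Position 2: 2 × 8^2 = 128
Position 3: 3 × 8^3 = 1536
Position 4: 6 × 8^4 = 24576
Position 5: 1 × 8^5 = 32768
Sum = 6 + 0 + 128 + 1536 + 24576 + 32768
= 59014


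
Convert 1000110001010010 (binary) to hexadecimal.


Group into 4-bit nibbles: 1000110001010010
  1000 = 8
  1100 = C
  0101 = 5
  0010 = 2
= 0x8C52


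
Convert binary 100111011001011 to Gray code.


Binary: 100111011001011
Gray code: G = B XOR (B >> 1)
B >> 1 = 010011101100101
100111011001011 XOR 010011101100101:
  1 XOR 0 = 1
  0 XOR 1 = 1
  0 XOR 0 = 0
  1 XOR 0 = 1
  1 XOR 1 = 0
  1 XOR 1 = 0
  0 XOR 1 = 1
  1 XOR 0 = 1
  1 XOR 1 = 0
  0 XOR 1 = 1
  0 XOR 0 = 0
  1 XOR 0 = 1
  0 XOR 1 = 1
  1 XOR 0 = 1
  1 XOR 1 = 0
= 110100110101110


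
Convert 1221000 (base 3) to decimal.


Positional values (base 3):
  0 × 3^0 = 0 × 1 = 0
  0 × 3^1 = 0 × 3 = 0
  0 × 3^2 = 0 × 9 = 0
  1 × 3^3 = 1 × 27 = 27
  2 × 3^4 = 2 × 81 = 162
  2 × 3^5 = 2 × 243 = 486
  1 × 3^6 = 1 × 729 = 729
Sum = 0 + 0 + 0 + 27 + 162 + 486 + 729
= 1404


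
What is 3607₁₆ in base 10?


Positional values:
Position 0: 7 × 16^0 = 7 × 1 = 7
Position 1: 0 × 16^1 = 0 × 16 = 0
Position 2: 6 × 16^2 = 6 × 256 = 1536
Position 3: 3 × 16^3 = 3 × 4096 = 12288
Sum = 7 + 0 + 1536 + 12288
= 13831


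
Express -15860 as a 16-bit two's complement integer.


Original: 0011110111110100
Step 1 - Invert all bits: 1100001000001011
Step 2 - Add 1: 1100001000001011 + 1
= 1100001000001100 (represents -15860)


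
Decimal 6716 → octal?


Divide by 8 repeatedly:
6716 ÷ 8 = 839 remainder 4
839 ÷ 8 = 104 remainder 7
104 ÷ 8 = 13 remainder 0
13 ÷ 8 = 1 remainder 5
1 ÷ 8 = 0 remainder 1
Reading remainders bottom-up:
= 0o15074


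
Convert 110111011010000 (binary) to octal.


Group into 3-bit groups: 110111011010000
  110 = 6
  111 = 7
  011 = 3
  010 = 2
  000 = 0
= 0o67320


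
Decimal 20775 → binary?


Divide by 2 repeatedly:
20775 ÷ 2 = 10387 remainder 1
10387 ÷ 2 = 5193 remainder 1
5193 ÷ 2 = 2596 remainder 1
2596 ÷ 2 = 1298 remainder 0
1298 ÷ 2 = 649 remainder 0
649 ÷ 2 = 324 remainder 1
324 ÷ 2 = 162 remainder 0
162 ÷ 2 = 81 remainder 0
81 ÷ 2 = 40 remainder 1
40 ÷ 2 = 20 remainder 0
20 ÷ 2 = 10 remainder 0
10 ÷ 2 = 5 remainder 0
5 ÷ 2 = 2 remainder 1
2 ÷ 2 = 1 remainder 0
1 ÷ 2 = 0 remainder 1
Reading remainders bottom-up:
= 101000100100111


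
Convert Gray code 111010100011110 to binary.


Gray code: 111010100011110
MSB stays the same: 1
Each subsequent bit = prev_binary XOR current_gray:
  B[1] = 1 XOR 1 = 0
  B[2] = 0 XOR 1 = 1
  B[3] = 1 XOR 0 = 1
  B[4] = 1 XOR 1 = 0
  B[5] = 0 XOR 0 = 0
  B[6] = 0 XOR 1 = 1
  B[7] = 1 XOR 0 = 1
  B[8] = 1 XOR 0 = 1
  B[9] = 1 XOR 0 = 1
  B[10] = 1 XOR 1 = 0
  B[11] = 0 XOR 1 = 1
  B[12] = 1 XOR 1 = 0
  B[13] = 0 XOR 1 = 1
  B[14] = 1 XOR 0 = 1
= 101100111101011 (23019 decimal)


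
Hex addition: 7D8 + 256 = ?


Align and add column by column (LSB to MSB, each column mod 16 with carry):
  07D8
+ 0256
  ----
  col 0: 8(8) + 6(6) + 0 (carry in) = 14 → E(14), carry out 0
  col 1: D(13) + 5(5) + 0 (carry in) = 18 → 2(2), carry out 1
  col 2: 7(7) + 2(2) + 1 (carry in) = 10 → A(10), carry out 0
  col 3: 0(0) + 0(0) + 0 (carry in) = 0 → 0(0), carry out 0
Reading digits MSB→LSB: 0A2E
Strip leading zeros: A2E
= 0xA2E


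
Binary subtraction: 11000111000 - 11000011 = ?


Align and subtract column by column (LSB to MSB, borrowing when needed):
  11000111000
- 00011000011
  -----------
  col 0: (0 - 0 borrow-in) - 1 → borrow from next column: (0+2) - 1 = 1, borrow out 1
  col 1: (0 - 1 borrow-in) - 1 → borrow from next column: (-1+2) - 1 = 0, borrow out 1
  col 2: (0 - 1 borrow-in) - 0 → borrow from next column: (-1+2) - 0 = 1, borrow out 1
  col 3: (1 - 1 borrow-in) - 0 → 0 - 0 = 0, borrow out 0
  col 4: (1 - 0 borrow-in) - 0 → 1 - 0 = 1, borrow out 0
  col 5: (1 - 0 borrow-in) - 0 → 1 - 0 = 1, borrow out 0
  col 6: (0 - 0 borrow-in) - 1 → borrow from next column: (0+2) - 1 = 1, borrow out 1
  col 7: (0 - 1 borrow-in) - 1 → borrow from next column: (-1+2) - 1 = 0, borrow out 1
  col 8: (0 - 1 borrow-in) - 0 → borrow from next column: (-1+2) - 0 = 1, borrow out 1
  col 9: (1 - 1 borrow-in) - 0 → 0 - 0 = 0, borrow out 0
  col 10: (1 - 0 borrow-in) - 0 → 1 - 0 = 1, borrow out 0
Reading bits MSB→LSB: 10101110101
Strip leading zeros: 10101110101
= 10101110101


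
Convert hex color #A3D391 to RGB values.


Hex: #A3D391
R = A3₁₆ = 163
G = D3₁₆ = 211
B = 91₁₆ = 145
= RGB(163, 211, 145)


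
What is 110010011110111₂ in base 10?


Positional values:
Bit 0: 1 × 2^0 = 1
Bit 1: 1 × 2^1 = 2
Bit 2: 1 × 2^2 = 4
Bit 4: 1 × 2^4 = 16
Bit 5: 1 × 2^5 = 32
Bit 6: 1 × 2^6 = 64
Bit 7: 1 × 2^7 = 128
Bit 10: 1 × 2^10 = 1024
Bit 13: 1 × 2^13 = 8192
Bit 14: 1 × 2^14 = 16384
Sum = 1 + 2 + 4 + 16 + 32 + 64 + 128 + 1024 + 8192 + 16384
= 25847


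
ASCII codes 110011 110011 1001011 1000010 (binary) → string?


Codes (binary): 110011 110011 1001011 1000010
Per-code ASCII lookup:
  110011 = 51  (range 48-57: digits, 51 - 48 = 3) → '3'
  110011 = 51  (range 48-57: digits, 51 - 48 = 3) → '3'
  1001011 = 75  (range 65-90: uppercase, 75 - 65 = 10) → 'K'
  1000010 = 66  (range 65-90: uppercase, 66 - 65 = 1) → 'B'
= '33KB'


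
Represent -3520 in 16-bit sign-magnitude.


Sign bit: 1 (negative)
Magnitude: 3520 = 000110111000000
= 1000110111000000


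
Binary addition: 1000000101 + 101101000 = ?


Align and add column by column (LSB to MSB, carry propagating):
  01000000101
+ 00101101000
  -----------
  col 0: 1 + 0 + 0 (carry in) = 1 → bit 1, carry out 0
  col 1: 0 + 0 + 0 (carry in) = 0 → bit 0, carry out 0
  col 2: 1 + 0 + 0 (carry in) = 1 → bit 1, carry out 0
  col 3: 0 + 1 + 0 (carry in) = 1 → bit 1, carry out 0
  col 4: 0 + 0 + 0 (carry in) = 0 → bit 0, carry out 0
  col 5: 0 + 1 + 0 (carry in) = 1 → bit 1, carry out 0
  col 6: 0 + 1 + 0 (carry in) = 1 → bit 1, carry out 0
  col 7: 0 + 0 + 0 (carry in) = 0 → bit 0, carry out 0
  col 8: 0 + 1 + 0 (carry in) = 1 → bit 1, carry out 0
  col 9: 1 + 0 + 0 (carry in) = 1 → bit 1, carry out 0
  col 10: 0 + 0 + 0 (carry in) = 0 → bit 0, carry out 0
Reading bits MSB→LSB: 01101101101
Strip leading zeros: 1101101101
= 1101101101


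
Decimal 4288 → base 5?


Divide by 5 repeatedly:
4288 ÷ 5 = 857 remainder 3
857 ÷ 5 = 171 remainder 2
171 ÷ 5 = 34 remainder 1
34 ÷ 5 = 6 remainder 4
6 ÷ 5 = 1 remainder 1
1 ÷ 5 = 0 remainder 1
Reading remainders bottom-up:
= 114123


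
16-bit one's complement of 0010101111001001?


Original: 0010101111001001
Invert all bits:
  bit 0: 0 → 1
  bit 1: 0 → 1
  bit 2: 1 → 0
  bit 3: 0 → 1
  bit 4: 1 → 0
  bit 5: 0 → 1
  bit 6: 1 → 0
  bit 7: 1 → 0
  bit 8: 1 → 0
  bit 9: 1 → 0
  bit 10: 0 → 1
  bit 11: 0 → 1
  bit 12: 1 → 0
  bit 13: 0 → 1
  bit 14: 0 → 1
  bit 15: 1 → 0
= 1101010000110110


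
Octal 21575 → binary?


Each octal digit → 3 binary bits:
  2 = 010
  1 = 001
  5 = 101
  7 = 111
  5 = 101
Concatenate: 010 001 101 111 101
= 010001101111101


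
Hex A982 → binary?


Each hex digit → 4 binary bits:
  A = 1010
  9 = 1001
  8 = 1000
  2 = 0010
Concatenate: 1010 1001 1000 0010
= 1010100110000010


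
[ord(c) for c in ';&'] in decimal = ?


String: ';&'  (2 characters)
Per-character ASCII lookup:
  ';': special character: ';' = 59
  '&': special character: '&' = 38
= 59 38


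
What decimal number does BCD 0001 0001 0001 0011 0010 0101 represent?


Each 4-bit group → digit:
  0001 → 1
  0001 → 1
  0001 → 1
  0011 → 3
  0010 → 2
  0101 → 5
= 111325


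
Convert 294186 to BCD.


Each digit → 4-bit binary:
  2 → 0010
  9 → 1001
  4 → 0100
  1 → 0001
  8 → 1000
  6 → 0110
= 0010 1001 0100 0001 1000 0110


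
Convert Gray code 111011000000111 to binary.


Gray code: 111011000000111
MSB stays the same: 1
Each subsequent bit = prev_binary XOR current_gray:
  B[1] = 1 XOR 1 = 0
  B[2] = 0 XOR 1 = 1
  B[3] = 1 XOR 0 = 1
  B[4] = 1 XOR 1 = 0
  B[5] = 0 XOR 1 = 1
  B[6] = 1 XOR 0 = 1
  B[7] = 1 XOR 0 = 1
  B[8] = 1 XOR 0 = 1
  B[9] = 1 XOR 0 = 1
  B[10] = 1 XOR 0 = 1
  B[11] = 1 XOR 0 = 1
  B[12] = 1 XOR 1 = 0
  B[13] = 0 XOR 1 = 1
  B[14] = 1 XOR 1 = 0
= 101101111111010 (23546 decimal)


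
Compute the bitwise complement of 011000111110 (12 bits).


Original: 011000111110
Invert all bits:
  bit 0: 0 → 1
  bit 1: 1 → 0
  bit 2: 1 → 0
  bit 3: 0 → 1
  bit 4: 0 → 1
  bit 5: 0 → 1
  bit 6: 1 → 0
  bit 7: 1 → 0
  bit 8: 1 → 0
  bit 9: 1 → 0
  bit 10: 1 → 0
  bit 11: 0 → 1
= 100111000001


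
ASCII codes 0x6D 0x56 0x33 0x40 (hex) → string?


Codes (hex): 0x6D 0x56 0x33 0x40
Per-code ASCII lookup:
  0x6D = 109  (range 97-122: lowercase, 109 - 97 = 12) → 'm'
  0x56 = 86  (range 65-90: uppercase, 86 - 65 = 21) → 'V'
  0x33 = 51  (range 48-57: digits, 51 - 48 = 3) → '3'
  0x40 = 64  (special character) → '@'
= 'mV3@'


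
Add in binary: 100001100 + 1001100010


Align and add column by column (LSB to MSB, carry propagating):
  00100001100
+ 01001100010
  -----------
  col 0: 0 + 0 + 0 (carry in) = 0 → bit 0, carry out 0
  col 1: 0 + 1 + 0 (carry in) = 1 → bit 1, carry out 0
  col 2: 1 + 0 + 0 (carry in) = 1 → bit 1, carry out 0
  col 3: 1 + 0 + 0 (carry in) = 1 → bit 1, carry out 0
  col 4: 0 + 0 + 0 (carry in) = 0 → bit 0, carry out 0
  col 5: 0 + 1 + 0 (carry in) = 1 → bit 1, carry out 0
  col 6: 0 + 1 + 0 (carry in) = 1 → bit 1, carry out 0
  col 7: 0 + 0 + 0 (carry in) = 0 → bit 0, carry out 0
  col 8: 1 + 0 + 0 (carry in) = 1 → bit 1, carry out 0
  col 9: 0 + 1 + 0 (carry in) = 1 → bit 1, carry out 0
  col 10: 0 + 0 + 0 (carry in) = 0 → bit 0, carry out 0
Reading bits MSB→LSB: 01101101110
Strip leading zeros: 1101101110
= 1101101110


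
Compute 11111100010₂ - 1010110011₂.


Align and subtract column by column (LSB to MSB, borrowing when needed):
  11111100010
- 01010110011
  -----------
  col 0: (0 - 0 borrow-in) - 1 → borrow from next column: (0+2) - 1 = 1, borrow out 1
  col 1: (1 - 1 borrow-in) - 1 → borrow from next column: (0+2) - 1 = 1, borrow out 1
  col 2: (0 - 1 borrow-in) - 0 → borrow from next column: (-1+2) - 0 = 1, borrow out 1
  col 3: (0 - 1 borrow-in) - 0 → borrow from next column: (-1+2) - 0 = 1, borrow out 1
  col 4: (0 - 1 borrow-in) - 1 → borrow from next column: (-1+2) - 1 = 0, borrow out 1
  col 5: (1 - 1 borrow-in) - 1 → borrow from next column: (0+2) - 1 = 1, borrow out 1
  col 6: (1 - 1 borrow-in) - 0 → 0 - 0 = 0, borrow out 0
  col 7: (1 - 0 borrow-in) - 1 → 1 - 1 = 0, borrow out 0
  col 8: (1 - 0 borrow-in) - 0 → 1 - 0 = 1, borrow out 0
  col 9: (1 - 0 borrow-in) - 1 → 1 - 1 = 0, borrow out 0
  col 10: (1 - 0 borrow-in) - 0 → 1 - 0 = 1, borrow out 0
Reading bits MSB→LSB: 10100101111
Strip leading zeros: 10100101111
= 10100101111


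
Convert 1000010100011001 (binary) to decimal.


Positional values:
Bit 0: 1 × 2^0 = 1
Bit 3: 1 × 2^3 = 8
Bit 4: 1 × 2^4 = 16
Bit 8: 1 × 2^8 = 256
Bit 10: 1 × 2^10 = 1024
Bit 15: 1 × 2^15 = 32768
Sum = 1 + 8 + 16 + 256 + 1024 + 32768
= 34073


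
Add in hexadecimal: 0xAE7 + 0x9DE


Align and add column by column (LSB to MSB, each column mod 16 with carry):
  0AE7
+ 09DE
  ----
  col 0: 7(7) + E(14) + 0 (carry in) = 21 → 5(5), carry out 1
  col 1: E(14) + D(13) + 1 (carry in) = 28 → C(12), carry out 1
  col 2: A(10) + 9(9) + 1 (carry in) = 20 → 4(4), carry out 1
  col 3: 0(0) + 0(0) + 1 (carry in) = 1 → 1(1), carry out 0
Reading digits MSB→LSB: 14C5
Strip leading zeros: 14C5
= 0x14C5


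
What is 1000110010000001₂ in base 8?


Group into 3-bit groups: 001000110010000001
  001 = 1
  000 = 0
  110 = 6
  010 = 2
  000 = 0
  001 = 1
= 0o106201


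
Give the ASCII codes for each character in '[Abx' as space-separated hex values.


String: '[Abx'  (4 characters)
Per-character ASCII lookup:
  '[': special character: '[' = 91 → 0x5B
  'A': uppercase starts at 65: 'A' = 65 + 0 = 65 → 0x41
  'b': lowercase starts at 97: 'b' = 97 + 1 = 98 → 0x62
  'x': lowercase starts at 97: 'x' = 97 + 23 = 120 → 0x78
= 0x5B 0x41 0x62 0x78


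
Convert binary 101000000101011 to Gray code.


Binary: 101000000101011
Gray code: G = B XOR (B >> 1)
B >> 1 = 010100000010101
101000000101011 XOR 010100000010101:
  1 XOR 0 = 1
  0 XOR 1 = 1
  1 XOR 0 = 1
  0 XOR 1 = 1
  0 XOR 0 = 0
  0 XOR 0 = 0
  0 XOR 0 = 0
  0 XOR 0 = 0
  0 XOR 0 = 0
  1 XOR 0 = 1
  0 XOR 1 = 1
  1 XOR 0 = 1
  0 XOR 1 = 1
  1 XOR 0 = 1
  1 XOR 1 = 0
= 111100000111110


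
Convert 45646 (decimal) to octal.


Divide by 8 repeatedly:
45646 ÷ 8 = 5705 remainder 6
5705 ÷ 8 = 713 remainder 1
713 ÷ 8 = 89 remainder 1
89 ÷ 8 = 11 remainder 1
11 ÷ 8 = 1 remainder 3
1 ÷ 8 = 0 remainder 1
Reading remainders bottom-up:
= 0o131116


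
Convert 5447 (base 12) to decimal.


Positional values (base 12):
  7 × 12^0 = 7 × 1 = 7
  4 × 12^1 = 4 × 12 = 48
  4 × 12^2 = 4 × 144 = 576
  5 × 12^3 = 5 × 1728 = 8640
Sum = 7 + 48 + 576 + 8640
= 9271


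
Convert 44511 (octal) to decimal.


Positional values:
Position 0: 1 × 8^0 = 1
Position 1: 1 × 8^1 = 8
Position 2: 5 × 8^2 = 320
Position 3: 4 × 8^3 = 2048
Position 4: 4 × 8^4 = 16384
Sum = 1 + 8 + 320 + 2048 + 16384
= 18761


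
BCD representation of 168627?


Each digit → 4-bit binary:
  1 → 0001
  6 → 0110
  8 → 1000
  6 → 0110
  2 → 0010
  7 → 0111
= 0001 0110 1000 0110 0010 0111


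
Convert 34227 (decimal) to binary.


Divide by 2 repeatedly:
34227 ÷ 2 = 17113 remainder 1
17113 ÷ 2 = 8556 remainder 1
8556 ÷ 2 = 4278 remainder 0
4278 ÷ 2 = 2139 remainder 0
2139 ÷ 2 = 1069 remainder 1
1069 ÷ 2 = 534 remainder 1
534 ÷ 2 = 267 remainder 0
267 ÷ 2 = 133 remainder 1
133 ÷ 2 = 66 remainder 1
66 ÷ 2 = 33 remainder 0
33 ÷ 2 = 16 remainder 1
16 ÷ 2 = 8 remainder 0
8 ÷ 2 = 4 remainder 0
4 ÷ 2 = 2 remainder 0
2 ÷ 2 = 1 remainder 0
1 ÷ 2 = 0 remainder 1
Reading remainders bottom-up:
= 1000010110110011


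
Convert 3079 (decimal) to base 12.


Divide by 12 repeatedly:
3079 ÷ 12 = 256 remainder 7
256 ÷ 12 = 21 remainder 4
21 ÷ 12 = 1 remainder 9
1 ÷ 12 = 0 remainder 1
Reading remainders bottom-up:
= 1947


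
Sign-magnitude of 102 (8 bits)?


Sign bit: 0 (positive)
Magnitude: 102 = 1100110
= 01100110


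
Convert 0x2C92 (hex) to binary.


Each hex digit → 4 binary bits:
  2 = 0010
  C = 1100
  9 = 1001
  2 = 0010
Concatenate: 0010 1100 1001 0010
= 0010110010010010


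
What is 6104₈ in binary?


Each octal digit → 3 binary bits:
  6 = 110
  1 = 001
  0 = 000
  4 = 100
Concatenate: 110 001 000 100
= 110001000100


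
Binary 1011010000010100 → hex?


Group into 4-bit nibbles: 1011010000010100
  1011 = B
  0100 = 4
  0001 = 1
  0100 = 4
= 0xB414


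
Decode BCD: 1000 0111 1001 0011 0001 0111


Each 4-bit group → digit:
  1000 → 8
  0111 → 7
  1001 → 9
  0011 → 3
  0001 → 1
  0111 → 7
= 879317


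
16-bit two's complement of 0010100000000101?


Original: 0010100000000101
Step 1 - Invert all bits: 1101011111111010
Step 2 - Add 1: 1101011111111010 + 1
= 1101011111111011 (represents -10245)


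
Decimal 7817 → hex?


Divide by 16 repeatedly:
7817 ÷ 16 = 488 remainder 9 (9)
488 ÷ 16 = 30 remainder 8 (8)
30 ÷ 16 = 1 remainder 14 (E)
1 ÷ 16 = 0 remainder 1 (1)
Reading remainders bottom-up:
= 0x1E89


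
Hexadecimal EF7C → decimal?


Positional values:
Position 0: C × 16^0 = 12 × 1 = 12
Position 1: 7 × 16^1 = 7 × 16 = 112
Position 2: F × 16^2 = 15 × 256 = 3840
Position 3: E × 16^3 = 14 × 4096 = 57344
Sum = 12 + 112 + 3840 + 57344
= 61308


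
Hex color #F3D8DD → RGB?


Hex: #F3D8DD
R = F3₁₆ = 243
G = D8₁₆ = 216
B = DD₁₆ = 221
= RGB(243, 216, 221)


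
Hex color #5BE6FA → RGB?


Hex: #5BE6FA
R = 5B₁₆ = 91
G = E6₁₆ = 230
B = FA₁₆ = 250
= RGB(91, 230, 250)


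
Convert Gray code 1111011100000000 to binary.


Gray code: 1111011100000000
MSB stays the same: 1
Each subsequent bit = prev_binary XOR current_gray:
  B[1] = 1 XOR 1 = 0
  B[2] = 0 XOR 1 = 1
  B[3] = 1 XOR 1 = 0
  B[4] = 0 XOR 0 = 0
  B[5] = 0 XOR 1 = 1
  B[6] = 1 XOR 1 = 0
  B[7] = 0 XOR 1 = 1
  B[8] = 1 XOR 0 = 1
  B[9] = 1 XOR 0 = 1
  B[10] = 1 XOR 0 = 1
  B[11] = 1 XOR 0 = 1
  B[12] = 1 XOR 0 = 1
  B[13] = 1 XOR 0 = 1
  B[14] = 1 XOR 0 = 1
  B[15] = 1 XOR 0 = 1
= 1010010111111111 (42495 decimal)


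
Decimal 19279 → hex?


Divide by 16 repeatedly:
19279 ÷ 16 = 1204 remainder 15 (F)
1204 ÷ 16 = 75 remainder 4 (4)
75 ÷ 16 = 4 remainder 11 (B)
4 ÷ 16 = 0 remainder 4 (4)
Reading remainders bottom-up:
= 0x4B4F


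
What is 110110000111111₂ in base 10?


Positional values:
Bit 0: 1 × 2^0 = 1
Bit 1: 1 × 2^1 = 2
Bit 2: 1 × 2^2 = 4
Bit 3: 1 × 2^3 = 8
Bit 4: 1 × 2^4 = 16
Bit 5: 1 × 2^5 = 32
Bit 10: 1 × 2^10 = 1024
Bit 11: 1 × 2^11 = 2048
Bit 13: 1 × 2^13 = 8192
Bit 14: 1 × 2^14 = 16384
Sum = 1 + 2 + 4 + 8 + 16 + 32 + 1024 + 2048 + 8192 + 16384
= 27711


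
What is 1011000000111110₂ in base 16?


Group into 4-bit nibbles: 1011000000111110
  1011 = B
  0000 = 0
  0011 = 3
  1110 = E
= 0xB03E


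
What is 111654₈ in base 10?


Positional values:
Position 0: 4 × 8^0 = 4
Position 1: 5 × 8^1 = 40
Position 2: 6 × 8^2 = 384
Position 3: 1 × 8^3 = 512
Position 4: 1 × 8^4 = 4096
Position 5: 1 × 8^5 = 32768
Sum = 4 + 40 + 384 + 512 + 4096 + 32768
= 37804


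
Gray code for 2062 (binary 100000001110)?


Binary: 100000001110
Gray code: G = B XOR (B >> 1)
B >> 1 = 010000000111
100000001110 XOR 010000000111:
  1 XOR 0 = 1
  0 XOR 1 = 1
  0 XOR 0 = 0
  0 XOR 0 = 0
  0 XOR 0 = 0
  0 XOR 0 = 0
  0 XOR 0 = 0
  0 XOR 0 = 0
  1 XOR 0 = 1
  1 XOR 1 = 0
  1 XOR 1 = 0
  0 XOR 1 = 1
= 110000001001


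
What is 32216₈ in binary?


Each octal digit → 3 binary bits:
  3 = 011
  2 = 010
  2 = 010
  1 = 001
  6 = 110
Concatenate: 011 010 010 001 110
= 011010010001110


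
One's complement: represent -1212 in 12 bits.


Original: 010010111100
Invert all bits:
  bit 0: 0 → 1
  bit 1: 1 → 0
  bit 2: 0 → 1
  bit 3: 0 → 1
  bit 4: 1 → 0
  bit 5: 0 → 1
  bit 6: 1 → 0
  bit 7: 1 → 0
  bit 8: 1 → 0
  bit 9: 1 → 0
  bit 10: 0 → 1
  bit 11: 0 → 1
= 101101000011


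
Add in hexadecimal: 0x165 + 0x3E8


Align and add column by column (LSB to MSB, each column mod 16 with carry):
  0165
+ 03E8
  ----
  col 0: 5(5) + 8(8) + 0 (carry in) = 13 → D(13), carry out 0
  col 1: 6(6) + E(14) + 0 (carry in) = 20 → 4(4), carry out 1
  col 2: 1(1) + 3(3) + 1 (carry in) = 5 → 5(5), carry out 0
  col 3: 0(0) + 0(0) + 0 (carry in) = 0 → 0(0), carry out 0
Reading digits MSB→LSB: 054D
Strip leading zeros: 54D
= 0x54D


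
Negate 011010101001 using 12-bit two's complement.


Original: 011010101001
Step 1 - Invert all bits: 100101010110
Step 2 - Add 1: 100101010110 + 1
= 100101010111 (represents -1705)


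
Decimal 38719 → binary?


Divide by 2 repeatedly:
38719 ÷ 2 = 19359 remainder 1
19359 ÷ 2 = 9679 remainder 1
9679 ÷ 2 = 4839 remainder 1
4839 ÷ 2 = 2419 remainder 1
2419 ÷ 2 = 1209 remainder 1
1209 ÷ 2 = 604 remainder 1
604 ÷ 2 = 302 remainder 0
302 ÷ 2 = 151 remainder 0
151 ÷ 2 = 75 remainder 1
75 ÷ 2 = 37 remainder 1
37 ÷ 2 = 18 remainder 1
18 ÷ 2 = 9 remainder 0
9 ÷ 2 = 4 remainder 1
4 ÷ 2 = 2 remainder 0
2 ÷ 2 = 1 remainder 0
1 ÷ 2 = 0 remainder 1
Reading remainders bottom-up:
= 1001011100111111


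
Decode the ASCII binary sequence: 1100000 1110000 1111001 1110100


Codes (binary): 1100000 1110000 1111001 1110100
Per-code ASCII lookup:
  1100000 = 96  (special character) → '`'
  1110000 = 112  (range 97-122: lowercase, 112 - 97 = 15) → 'p'
  1111001 = 121  (range 97-122: lowercase, 121 - 97 = 24) → 'y'
  1110100 = 116  (range 97-122: lowercase, 116 - 97 = 19) → 't'
= '`pyt'


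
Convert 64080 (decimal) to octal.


Divide by 8 repeatedly:
64080 ÷ 8 = 8010 remainder 0
8010 ÷ 8 = 1001 remainder 2
1001 ÷ 8 = 125 remainder 1
125 ÷ 8 = 15 remainder 5
15 ÷ 8 = 1 remainder 7
1 ÷ 8 = 0 remainder 1
Reading remainders bottom-up:
= 0o175120


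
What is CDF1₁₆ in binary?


Each hex digit → 4 binary bits:
  C = 1100
  D = 1101
  F = 1111
  1 = 0001
Concatenate: 1100 1101 1111 0001
= 1100110111110001


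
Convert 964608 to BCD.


Each digit → 4-bit binary:
  9 → 1001
  6 → 0110
  4 → 0100
  6 → 0110
  0 → 0000
  8 → 1000
= 1001 0110 0100 0110 0000 1000


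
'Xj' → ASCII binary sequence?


String: 'Xj'  (2 characters)
Per-character ASCII lookup:
  'X': uppercase starts at 65: 'X' = 65 + 23 = 88 → 1011000
  'j': lowercase starts at 97: 'j' = 97 + 9 = 106 → 1101010
= 1011000 1101010


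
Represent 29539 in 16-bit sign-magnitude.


Sign bit: 0 (positive)
Magnitude: 29539 = 111001101100011
= 0111001101100011


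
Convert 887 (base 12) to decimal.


Positional values (base 12):
  7 × 12^0 = 7 × 1 = 7
  8 × 12^1 = 8 × 12 = 96
  8 × 12^2 = 8 × 144 = 1152
Sum = 7 + 96 + 1152
= 1255


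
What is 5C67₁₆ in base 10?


Positional values:
Position 0: 7 × 16^0 = 7 × 1 = 7
Position 1: 6 × 16^1 = 6 × 16 = 96
Position 2: C × 16^2 = 12 × 256 = 3072
Position 3: 5 × 16^3 = 5 × 4096 = 20480
Sum = 7 + 96 + 3072 + 20480
= 23655


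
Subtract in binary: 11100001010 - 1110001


Align and subtract column by column (LSB to MSB, borrowing when needed):
  11100001010
- 00001110001
  -----------
  col 0: (0 - 0 borrow-in) - 1 → borrow from next column: (0+2) - 1 = 1, borrow out 1
  col 1: (1 - 1 borrow-in) - 0 → 0 - 0 = 0, borrow out 0
  col 2: (0 - 0 borrow-in) - 0 → 0 - 0 = 0, borrow out 0
  col 3: (1 - 0 borrow-in) - 0 → 1 - 0 = 1, borrow out 0
  col 4: (0 - 0 borrow-in) - 1 → borrow from next column: (0+2) - 1 = 1, borrow out 1
  col 5: (0 - 1 borrow-in) - 1 → borrow from next column: (-1+2) - 1 = 0, borrow out 1
  col 6: (0 - 1 borrow-in) - 1 → borrow from next column: (-1+2) - 1 = 0, borrow out 1
  col 7: (0 - 1 borrow-in) - 0 → borrow from next column: (-1+2) - 0 = 1, borrow out 1
  col 8: (1 - 1 borrow-in) - 0 → 0 - 0 = 0, borrow out 0
  col 9: (1 - 0 borrow-in) - 0 → 1 - 0 = 1, borrow out 0
  col 10: (1 - 0 borrow-in) - 0 → 1 - 0 = 1, borrow out 0
Reading bits MSB→LSB: 11010011001
Strip leading zeros: 11010011001
= 11010011001


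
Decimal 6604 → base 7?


Divide by 7 repeatedly:
6604 ÷ 7 = 943 remainder 3
943 ÷ 7 = 134 remainder 5
134 ÷ 7 = 19 remainder 1
19 ÷ 7 = 2 remainder 5
2 ÷ 7 = 0 remainder 2
Reading remainders bottom-up:
= 25153


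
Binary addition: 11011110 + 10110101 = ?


Align and add column by column (LSB to MSB, carry propagating):
  011011110
+ 010110101
  ---------
  col 0: 0 + 1 + 0 (carry in) = 1 → bit 1, carry out 0
  col 1: 1 + 0 + 0 (carry in) = 1 → bit 1, carry out 0
  col 2: 1 + 1 + 0 (carry in) = 2 → bit 0, carry out 1
  col 3: 1 + 0 + 1 (carry in) = 2 → bit 0, carry out 1
  col 4: 1 + 1 + 1 (carry in) = 3 → bit 1, carry out 1
  col 5: 0 + 1 + 1 (carry in) = 2 → bit 0, carry out 1
  col 6: 1 + 0 + 1 (carry in) = 2 → bit 0, carry out 1
  col 7: 1 + 1 + 1 (carry in) = 3 → bit 1, carry out 1
  col 8: 0 + 0 + 1 (carry in) = 1 → bit 1, carry out 0
Reading bits MSB→LSB: 110010011
Strip leading zeros: 110010011
= 110010011


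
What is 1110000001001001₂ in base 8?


Group into 3-bit groups: 001110000001001001
  001 = 1
  110 = 6
  000 = 0
  001 = 1
  001 = 1
  001 = 1
= 0o160111


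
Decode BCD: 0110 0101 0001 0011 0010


Each 4-bit group → digit:
  0110 → 6
  0101 → 5
  0001 → 1
  0011 → 3
  0010 → 2
= 65132


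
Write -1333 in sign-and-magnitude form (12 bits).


Sign bit: 1 (negative)
Magnitude: 1333 = 10100110101
= 110100110101


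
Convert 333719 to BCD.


Each digit → 4-bit binary:
  3 → 0011
  3 → 0011
  3 → 0011
  7 → 0111
  1 → 0001
  9 → 1001
= 0011 0011 0011 0111 0001 1001


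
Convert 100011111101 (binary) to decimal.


Positional values:
Bit 0: 1 × 2^0 = 1
Bit 2: 1 × 2^2 = 4
Bit 3: 1 × 2^3 = 8
Bit 4: 1 × 2^4 = 16
Bit 5: 1 × 2^5 = 32
Bit 6: 1 × 2^6 = 64
Bit 7: 1 × 2^7 = 128
Bit 11: 1 × 2^11 = 2048
Sum = 1 + 4 + 8 + 16 + 32 + 64 + 128 + 2048
= 2301


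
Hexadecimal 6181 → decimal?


Positional values:
Position 0: 1 × 16^0 = 1 × 1 = 1
Position 1: 8 × 16^1 = 8 × 16 = 128
Position 2: 1 × 16^2 = 1 × 256 = 256
Position 3: 6 × 16^3 = 6 × 4096 = 24576
Sum = 1 + 128 + 256 + 24576
= 24961


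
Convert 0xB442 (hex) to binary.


Each hex digit → 4 binary bits:
  B = 1011
  4 = 0100
  4 = 0100
  2 = 0010
Concatenate: 1011 0100 0100 0010
= 1011010001000010


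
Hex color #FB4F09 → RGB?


Hex: #FB4F09
R = FB₁₆ = 251
G = 4F₁₆ = 79
B = 09₁₆ = 9
= RGB(251, 79, 9)


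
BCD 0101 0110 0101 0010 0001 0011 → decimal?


Each 4-bit group → digit:
  0101 → 5
  0110 → 6
  0101 → 5
  0010 → 2
  0001 → 1
  0011 → 3
= 565213


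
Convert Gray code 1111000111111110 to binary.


Gray code: 1111000111111110
MSB stays the same: 1
Each subsequent bit = prev_binary XOR current_gray:
  B[1] = 1 XOR 1 = 0
  B[2] = 0 XOR 1 = 1
  B[3] = 1 XOR 1 = 0
  B[4] = 0 XOR 0 = 0
  B[5] = 0 XOR 0 = 0
  B[6] = 0 XOR 0 = 0
  B[7] = 0 XOR 1 = 1
  B[8] = 1 XOR 1 = 0
  B[9] = 0 XOR 1 = 1
  B[10] = 1 XOR 1 = 0
  B[11] = 0 XOR 1 = 1
  B[12] = 1 XOR 1 = 0
  B[13] = 0 XOR 1 = 1
  B[14] = 1 XOR 1 = 0
  B[15] = 0 XOR 0 = 0
= 1010000101010100 (41300 decimal)


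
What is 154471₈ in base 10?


Positional values:
Position 0: 1 × 8^0 = 1
Position 1: 7 × 8^1 = 56
Position 2: 4 × 8^2 = 256
Position 3: 4 × 8^3 = 2048
Position 4: 5 × 8^4 = 20480
Position 5: 1 × 8^5 = 32768
Sum = 1 + 56 + 256 + 2048 + 20480 + 32768
= 55609


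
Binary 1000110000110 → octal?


Group into 3-bit groups: 001000110000110
  001 = 1
  000 = 0
  110 = 6
  000 = 0
  110 = 6
= 0o10606


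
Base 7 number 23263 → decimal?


Positional values (base 7):
  3 × 7^0 = 3 × 1 = 3
  6 × 7^1 = 6 × 7 = 42
  2 × 7^2 = 2 × 49 = 98
  3 × 7^3 = 3 × 343 = 1029
  2 × 7^4 = 2 × 2401 = 4802
Sum = 3 + 42 + 98 + 1029 + 4802
= 5974


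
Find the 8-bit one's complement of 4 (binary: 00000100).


Original: 00000100
Invert all bits:
  bit 0: 0 → 1
  bit 1: 0 → 1
  bit 2: 0 → 1
  bit 3: 0 → 1
  bit 4: 0 → 1
  bit 5: 1 → 0
  bit 6: 0 → 1
  bit 7: 0 → 1
= 11111011


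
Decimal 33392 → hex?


Divide by 16 repeatedly:
33392 ÷ 16 = 2087 remainder 0 (0)
2087 ÷ 16 = 130 remainder 7 (7)
130 ÷ 16 = 8 remainder 2 (2)
8 ÷ 16 = 0 remainder 8 (8)
Reading remainders bottom-up:
= 0x8270


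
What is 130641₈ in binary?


Each octal digit → 3 binary bits:
  1 = 001
  3 = 011
  0 = 000
  6 = 110
  4 = 100
  1 = 001
Concatenate: 001 011 000 110 100 001
= 001011000110100001


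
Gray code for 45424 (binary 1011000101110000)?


Binary: 1011000101110000
Gray code: G = B XOR (B >> 1)
B >> 1 = 0101100010111000
1011000101110000 XOR 0101100010111000:
  1 XOR 0 = 1
  0 XOR 1 = 1
  1 XOR 0 = 1
  1 XOR 1 = 0
  0 XOR 1 = 1
  0 XOR 0 = 0
  0 XOR 0 = 0
  1 XOR 0 = 1
  0 XOR 1 = 1
  1 XOR 0 = 1
  1 XOR 1 = 0
  1 XOR 1 = 0
  0 XOR 1 = 1
  0 XOR 0 = 0
  0 XOR 0 = 0
  0 XOR 0 = 0
= 1110100111001000


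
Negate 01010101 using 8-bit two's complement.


Original: 01010101
Step 1 - Invert all bits: 10101010
Step 2 - Add 1: 10101010 + 1
= 10101011 (represents -85)


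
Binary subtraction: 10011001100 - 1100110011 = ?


Align and subtract column by column (LSB to MSB, borrowing when needed):
  10011001100
- 01100110011
  -----------
  col 0: (0 - 0 borrow-in) - 1 → borrow from next column: (0+2) - 1 = 1, borrow out 1
  col 1: (0 - 1 borrow-in) - 1 → borrow from next column: (-1+2) - 1 = 0, borrow out 1
  col 2: (1 - 1 borrow-in) - 0 → 0 - 0 = 0, borrow out 0
  col 3: (1 - 0 borrow-in) - 0 → 1 - 0 = 1, borrow out 0
  col 4: (0 - 0 borrow-in) - 1 → borrow from next column: (0+2) - 1 = 1, borrow out 1
  col 5: (0 - 1 borrow-in) - 1 → borrow from next column: (-1+2) - 1 = 0, borrow out 1
  col 6: (1 - 1 borrow-in) - 0 → 0 - 0 = 0, borrow out 0
  col 7: (1 - 0 borrow-in) - 0 → 1 - 0 = 1, borrow out 0
  col 8: (0 - 0 borrow-in) - 1 → borrow from next column: (0+2) - 1 = 1, borrow out 1
  col 9: (0 - 1 borrow-in) - 1 → borrow from next column: (-1+2) - 1 = 0, borrow out 1
  col 10: (1 - 1 borrow-in) - 0 → 0 - 0 = 0, borrow out 0
Reading bits MSB→LSB: 00110011001
Strip leading zeros: 110011001
= 110011001


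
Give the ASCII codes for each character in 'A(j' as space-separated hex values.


String: 'A(j'  (3 characters)
Per-character ASCII lookup:
  'A': uppercase starts at 65: 'A' = 65 + 0 = 65 → 0x41
  '(': special character: '(' = 40 → 0x28
  'j': lowercase starts at 97: 'j' = 97 + 9 = 106 → 0x6A
= 0x41 0x28 0x6A


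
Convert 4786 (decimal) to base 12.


Divide by 12 repeatedly:
4786 ÷ 12 = 398 remainder 10
398 ÷ 12 = 33 remainder 2
33 ÷ 12 = 2 remainder 9
2 ÷ 12 = 0 remainder 2
Reading remainders bottom-up:
= 292A


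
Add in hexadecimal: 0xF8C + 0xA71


Align and add column by column (LSB to MSB, each column mod 16 with carry):
  0F8C
+ 0A71
  ----
  col 0: C(12) + 1(1) + 0 (carry in) = 13 → D(13), carry out 0
  col 1: 8(8) + 7(7) + 0 (carry in) = 15 → F(15), carry out 0
  col 2: F(15) + A(10) + 0 (carry in) = 25 → 9(9), carry out 1
  col 3: 0(0) + 0(0) + 1 (carry in) = 1 → 1(1), carry out 0
Reading digits MSB→LSB: 19FD
Strip leading zeros: 19FD
= 0x19FD


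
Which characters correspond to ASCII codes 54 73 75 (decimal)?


Codes (decimal): 54 73 75
Per-code ASCII lookup:
  54  (range 48-57: digits, 54 - 48 = 6) → '6'
  73  (range 65-90: uppercase, 73 - 65 = 8) → 'I'
  75  (range 65-90: uppercase, 75 - 65 = 10) → 'K'
= '6IK'


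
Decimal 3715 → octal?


Divide by 8 repeatedly:
3715 ÷ 8 = 464 remainder 3
464 ÷ 8 = 58 remainder 0
58 ÷ 8 = 7 remainder 2
7 ÷ 8 = 0 remainder 7
Reading remainders bottom-up:
= 0o7203


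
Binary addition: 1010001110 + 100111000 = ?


Align and add column by column (LSB to MSB, carry propagating):
  01010001110
+ 00100111000
  -----------
  col 0: 0 + 0 + 0 (carry in) = 0 → bit 0, carry out 0
  col 1: 1 + 0 + 0 (carry in) = 1 → bit 1, carry out 0
  col 2: 1 + 0 + 0 (carry in) = 1 → bit 1, carry out 0
  col 3: 1 + 1 + 0 (carry in) = 2 → bit 0, carry out 1
  col 4: 0 + 1 + 1 (carry in) = 2 → bit 0, carry out 1
  col 5: 0 + 1 + 1 (carry in) = 2 → bit 0, carry out 1
  col 6: 0 + 0 + 1 (carry in) = 1 → bit 1, carry out 0
  col 7: 1 + 0 + 0 (carry in) = 1 → bit 1, carry out 0
  col 8: 0 + 1 + 0 (carry in) = 1 → bit 1, carry out 0
  col 9: 1 + 0 + 0 (carry in) = 1 → bit 1, carry out 0
  col 10: 0 + 0 + 0 (carry in) = 0 → bit 0, carry out 0
Reading bits MSB→LSB: 01111000110
Strip leading zeros: 1111000110
= 1111000110


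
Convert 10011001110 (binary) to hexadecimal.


Group into 4-bit nibbles: 010011001110
  0100 = 4
  1100 = C
  1110 = E
= 0x4CE


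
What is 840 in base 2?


Divide by 2 repeatedly:
840 ÷ 2 = 420 remainder 0
420 ÷ 2 = 210 remainder 0
210 ÷ 2 = 105 remainder 0
105 ÷ 2 = 52 remainder 1
52 ÷ 2 = 26 remainder 0
26 ÷ 2 = 13 remainder 0
13 ÷ 2 = 6 remainder 1
6 ÷ 2 = 3 remainder 0
3 ÷ 2 = 1 remainder 1
1 ÷ 2 = 0 remainder 1
Reading remainders bottom-up:
= 1101001000


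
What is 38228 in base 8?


Divide by 8 repeatedly:
38228 ÷ 8 = 4778 remainder 4
4778 ÷ 8 = 597 remainder 2
597 ÷ 8 = 74 remainder 5
74 ÷ 8 = 9 remainder 2
9 ÷ 8 = 1 remainder 1
1 ÷ 8 = 0 remainder 1
Reading remainders bottom-up:
= 0o112524
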